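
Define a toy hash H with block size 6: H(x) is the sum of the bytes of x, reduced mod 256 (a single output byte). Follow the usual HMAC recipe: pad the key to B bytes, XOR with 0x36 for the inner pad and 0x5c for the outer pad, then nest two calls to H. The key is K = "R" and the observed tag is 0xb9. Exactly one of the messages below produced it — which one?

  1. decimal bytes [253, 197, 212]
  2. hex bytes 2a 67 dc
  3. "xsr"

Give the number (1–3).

Key "R" = 52 is 1 byte ≤ B = 6; zero-pad to 6 bytes: K' = 52 00 00 00 00 00.
K' ⊕ ipad = 64 36 36 36 36 36; K' ⊕ opad = 0e 5c 5c 5c 5c 5c.
m1: inner = H(64 36 36 36 36 36 fd c5 d4) = 08; tag = H(0e 5c 5c 5c 5c 5c 08) = e2
m2: inner = H(64 36 36 36 36 36 2a 67 dc) = df; tag = H(0e 5c 5c 5c 5c 5c df) = b9 ← matches
m3: inner = H(64 36 36 36 36 36 78 73 72) = cf; tag = H(0e 5c 5c 5c 5c 5c cf) = a9

2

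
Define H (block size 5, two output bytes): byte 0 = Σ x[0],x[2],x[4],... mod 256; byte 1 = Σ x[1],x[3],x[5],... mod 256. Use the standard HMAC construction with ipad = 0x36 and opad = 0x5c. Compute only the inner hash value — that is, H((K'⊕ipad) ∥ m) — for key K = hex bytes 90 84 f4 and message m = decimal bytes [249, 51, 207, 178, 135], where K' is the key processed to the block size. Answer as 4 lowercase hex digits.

Key hex bytes 90 84 f4 is 3 bytes ≤ B = 5; zero-pad to 5 bytes: K' = 90 84 f4 00 00.
K' ⊕ ipad = a6 b2 c2 36 36.
Inner input = a6 b2 c2 36 36 ∥ f9 33 cf b2 87.
Inner hash: even-index sum = 643 mod 256 = 131; odd-index sum = 823 mod 256 = 55 → 83 37.

8337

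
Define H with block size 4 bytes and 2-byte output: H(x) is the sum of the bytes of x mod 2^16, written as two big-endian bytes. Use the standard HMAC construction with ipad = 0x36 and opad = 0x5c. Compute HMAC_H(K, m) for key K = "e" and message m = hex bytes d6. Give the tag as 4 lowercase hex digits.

Key "e" = 65 is 1 byte ≤ B = 4; zero-pad to 4 bytes: K' = 65 00 00 00.
K' ⊕ ipad = 53 36 36 36.  K' ⊕ opad = 39 5c 5c 5c.
Inner input = (K'⊕ipad) ∥ m = 53 36 36 36 ∥ d6.
Inner hash: sum = 83+54+54+54+214 = 459 → 01 cb.
Outer input = (K'⊕opad) ∥ inner = 39 5c 5c 5c ∥ 01 cb.
Outer hash (tag): sum = 57+92+92+92+1+203 = 537 → 02 19.

0219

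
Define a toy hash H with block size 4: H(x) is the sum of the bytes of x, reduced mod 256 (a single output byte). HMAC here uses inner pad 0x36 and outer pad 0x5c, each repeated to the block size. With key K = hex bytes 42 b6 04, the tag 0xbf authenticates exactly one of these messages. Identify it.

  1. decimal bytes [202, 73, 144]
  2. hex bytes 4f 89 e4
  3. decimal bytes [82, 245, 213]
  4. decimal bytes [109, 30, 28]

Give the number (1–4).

4

Key hex bytes 42 b6 04 is 3 bytes ≤ B = 4; zero-pad to 4 bytes: K' = 42 b6 04 00.
K' ⊕ ipad = 74 80 32 36; K' ⊕ opad = 1e ea 58 5c.
m1: inner = H(74 80 32 36 ca 49 90) = ff; tag = H(1e ea 58 5c ff) = bb
m2: inner = H(74 80 32 36 4f 89 e4) = 18; tag = H(1e ea 58 5c 18) = d4
m3: inner = H(74 80 32 36 52 f5 d5) = 78; tag = H(1e ea 58 5c 78) = 34
m4: inner = H(74 80 32 36 6d 1e 1c) = 03; tag = H(1e ea 58 5c 03) = bf ← matches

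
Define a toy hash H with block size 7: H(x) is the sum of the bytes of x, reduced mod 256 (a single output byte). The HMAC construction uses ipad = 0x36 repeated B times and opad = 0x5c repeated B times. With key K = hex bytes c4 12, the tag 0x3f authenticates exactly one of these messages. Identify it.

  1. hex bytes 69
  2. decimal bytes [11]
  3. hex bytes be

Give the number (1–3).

1

Key hex bytes c4 12 is 2 bytes ≤ B = 7; zero-pad to 7 bytes: K' = c4 12 00 00 00 00 00.
K' ⊕ ipad = f2 24 36 36 36 36 36; K' ⊕ opad = 98 4e 5c 5c 5c 5c 5c.
m1: inner = H(f2 24 36 36 36 36 36 69) = 8d; tag = H(98 4e 5c 5c 5c 5c 5c 8d) = 3f ← matches
m2: inner = H(f2 24 36 36 36 36 36 0b) = 2f; tag = H(98 4e 5c 5c 5c 5c 5c 2f) = e1
m3: inner = H(f2 24 36 36 36 36 36 be) = e2; tag = H(98 4e 5c 5c 5c 5c 5c e2) = 94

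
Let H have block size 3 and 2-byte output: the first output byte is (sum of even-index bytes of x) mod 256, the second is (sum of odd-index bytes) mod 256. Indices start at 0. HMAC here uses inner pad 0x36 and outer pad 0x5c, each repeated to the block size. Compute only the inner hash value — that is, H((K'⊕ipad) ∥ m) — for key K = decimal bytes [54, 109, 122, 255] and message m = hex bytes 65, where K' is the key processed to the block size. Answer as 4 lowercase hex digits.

Key decimal bytes [54, 109, 122, 255] = 36 6d 7a ff is 4 bytes > B = 3, so hash it first: H(key) = b0 6c, then zero-pad to 3 bytes: K' = b0 6c 00.
K' ⊕ ipad = 86 5a 36.
Inner input = 86 5a 36 ∥ 65.
Inner hash: even-index sum = 188 mod 256 = 188; odd-index sum = 191 mod 256 = 191 → bc bf.

bcbf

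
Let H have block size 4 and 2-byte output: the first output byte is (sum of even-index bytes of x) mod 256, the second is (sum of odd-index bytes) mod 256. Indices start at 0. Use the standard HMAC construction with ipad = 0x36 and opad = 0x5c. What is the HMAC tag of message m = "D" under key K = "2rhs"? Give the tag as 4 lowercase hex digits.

Key "2rhs" = 32 72 68 73 is exactly B = 4 bytes: K' = 32 72 68 73.
K' ⊕ ipad = 04 44 5e 45.  K' ⊕ opad = 6e 2e 34 2f.
Inner input = (K'⊕ipad) ∥ m = 04 44 5e 45 ∥ 44.
Inner hash: even-index sum = 166 mod 256 = 166; odd-index sum = 137 mod 256 = 137 → a6 89.
Outer input = (K'⊕opad) ∥ inner = 6e 2e 34 2f ∥ a6 89.
Outer hash (tag): even-index sum = 328 mod 256 = 72; odd-index sum = 230 mod 256 = 230 → 48 e6.

48e6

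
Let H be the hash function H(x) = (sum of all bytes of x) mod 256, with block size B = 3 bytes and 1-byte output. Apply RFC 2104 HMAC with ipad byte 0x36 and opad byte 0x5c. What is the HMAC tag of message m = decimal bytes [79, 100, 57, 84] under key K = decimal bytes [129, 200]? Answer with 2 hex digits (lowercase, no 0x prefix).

Key decimal bytes [129, 200] = 81 c8 is 2 bytes ≤ B = 3; zero-pad to 3 bytes: K' = 81 c8 00.
K' ⊕ ipad = b7 fe 36.  K' ⊕ opad = dd 94 5c.
Inner input = (K'⊕ipad) ∥ m = b7 fe 36 ∥ 4f 64 39 54.
Inner hash: sum = 183+254+54+79+100+57+84 = 811; mod 256 = 43 → 2b.
Outer input = (K'⊕opad) ∥ inner = dd 94 5c ∥ 2b.
Outer hash (tag): sum = 221+148+92+43 = 504; mod 256 = 248 → f8.

f8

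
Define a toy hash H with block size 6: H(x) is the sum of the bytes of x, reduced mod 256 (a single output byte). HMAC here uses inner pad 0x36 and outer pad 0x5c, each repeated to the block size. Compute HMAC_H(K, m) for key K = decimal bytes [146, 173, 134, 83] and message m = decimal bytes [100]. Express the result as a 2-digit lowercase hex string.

84

Key decimal bytes [146, 173, 134, 83] = 92 ad 86 53 is 4 bytes ≤ B = 6; zero-pad to 6 bytes: K' = 92 ad 86 53 00 00.
K' ⊕ ipad = a4 9b b0 65 36 36.  K' ⊕ opad = ce f1 da 0f 5c 5c.
Inner input = (K'⊕ipad) ∥ m = a4 9b b0 65 36 36 ∥ 64.
Inner hash: sum = 164+155+176+101+54+54+100 = 804; mod 256 = 36 → 24.
Outer input = (K'⊕opad) ∥ inner = ce f1 da 0f 5c 5c ∥ 24.
Outer hash (tag): sum = 206+241+218+15+92+92+36 = 900; mod 256 = 132 → 84.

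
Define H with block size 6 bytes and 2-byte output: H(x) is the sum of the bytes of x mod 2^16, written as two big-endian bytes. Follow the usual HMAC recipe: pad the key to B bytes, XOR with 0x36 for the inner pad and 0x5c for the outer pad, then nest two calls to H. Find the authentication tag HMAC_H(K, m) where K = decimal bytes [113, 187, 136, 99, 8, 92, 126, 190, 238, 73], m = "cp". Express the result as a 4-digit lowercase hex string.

0331

Key decimal bytes [113, 187, 136, 99, 8, 92, 126, 190, 238, 73] = 71 bb 88 63 08 5c 7e be ee 49 is 10 bytes > B = 6, so hash it first: H(key) = 04 ee, then zero-pad to 6 bytes: K' = 04 ee 00 00 00 00.
K' ⊕ ipad = 32 d8 36 36 36 36.  K' ⊕ opad = 58 b2 5c 5c 5c 5c.
Inner input = (K'⊕ipad) ∥ m = 32 d8 36 36 36 36 ∥ 63 70.
Inner hash: sum = 50+216+54+54+54+54+99+112 = 693 → 02 b5.
Outer input = (K'⊕opad) ∥ inner = 58 b2 5c 5c 5c 5c ∥ 02 b5.
Outer hash (tag): sum = 88+178+92+92+92+92+2+181 = 817 → 03 31.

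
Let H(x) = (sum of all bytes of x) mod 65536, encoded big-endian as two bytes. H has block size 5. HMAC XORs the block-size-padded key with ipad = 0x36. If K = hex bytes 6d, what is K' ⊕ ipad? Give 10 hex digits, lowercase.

5b36363636

Key hex bytes 6d is 1 byte ≤ B = 5; zero-pad to 5 bytes: K' = 6d 00 00 00 00.
XOR each byte with 0x36: 6d⊕36=5b, 00⊕36=36, 00⊕36=36, 00⊕36=36, 00⊕36=36.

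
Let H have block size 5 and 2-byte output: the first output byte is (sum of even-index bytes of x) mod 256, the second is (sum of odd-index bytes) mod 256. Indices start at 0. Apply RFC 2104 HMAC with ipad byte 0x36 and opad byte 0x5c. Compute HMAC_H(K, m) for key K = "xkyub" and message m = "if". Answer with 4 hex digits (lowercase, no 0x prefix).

90b7

Key "xkyub" = 78 6b 79 75 62 is exactly B = 5 bytes: K' = 78 6b 79 75 62.
K' ⊕ ipad = 4e 5d 4f 43 54.  K' ⊕ opad = 24 37 25 29 3e.
Inner input = (K'⊕ipad) ∥ m = 4e 5d 4f 43 54 ∥ 69 66.
Inner hash: even-index sum = 343 mod 256 = 87; odd-index sum = 265 mod 256 = 9 → 57 09.
Outer input = (K'⊕opad) ∥ inner = 24 37 25 29 3e ∥ 57 09.
Outer hash (tag): even-index sum = 144 mod 256 = 144; odd-index sum = 183 mod 256 = 183 → 90 b7.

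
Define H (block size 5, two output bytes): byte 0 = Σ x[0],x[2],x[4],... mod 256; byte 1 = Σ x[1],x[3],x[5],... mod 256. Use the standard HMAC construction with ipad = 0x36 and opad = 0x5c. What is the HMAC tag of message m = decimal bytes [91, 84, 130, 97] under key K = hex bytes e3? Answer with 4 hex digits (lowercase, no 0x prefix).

Key hex bytes e3 is 1 byte ≤ B = 5; zero-pad to 5 bytes: K' = e3 00 00 00 00.
K' ⊕ ipad = d5 36 36 36 36.  K' ⊕ opad = bf 5c 5c 5c 5c.
Inner input = (K'⊕ipad) ∥ m = d5 36 36 36 36 ∥ 5b 54 82 61.
Inner hash: even-index sum = 502 mod 256 = 246; odd-index sum = 329 mod 256 = 73 → f6 49.
Outer input = (K'⊕opad) ∥ inner = bf 5c 5c 5c 5c ∥ f6 49.
Outer hash (tag): even-index sum = 448 mod 256 = 192; odd-index sum = 430 mod 256 = 174 → c0 ae.

c0ae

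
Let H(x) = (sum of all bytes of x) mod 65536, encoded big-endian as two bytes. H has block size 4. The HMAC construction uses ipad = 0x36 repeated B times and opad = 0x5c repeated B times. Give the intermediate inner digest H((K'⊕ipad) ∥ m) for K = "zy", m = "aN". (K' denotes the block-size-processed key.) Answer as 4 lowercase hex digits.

Key "zy" = 7a 79 is 2 bytes ≤ B = 4; zero-pad to 4 bytes: K' = 7a 79 00 00.
K' ⊕ ipad = 4c 4f 36 36.
Inner input = 4c 4f 36 36 ∥ 61 4e.
Inner hash: sum = 76+79+54+54+97+78 = 438 → 01 b6.

01b6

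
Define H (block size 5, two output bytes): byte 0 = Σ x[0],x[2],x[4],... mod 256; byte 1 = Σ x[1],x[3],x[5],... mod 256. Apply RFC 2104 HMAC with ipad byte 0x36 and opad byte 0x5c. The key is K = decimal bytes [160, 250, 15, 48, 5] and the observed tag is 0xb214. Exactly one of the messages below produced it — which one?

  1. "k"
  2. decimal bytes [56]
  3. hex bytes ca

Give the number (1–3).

Key decimal bytes [160, 250, 15, 48, 5] = a0 fa 0f 30 05 is exactly B = 5 bytes: K' = a0 fa 0f 30 05.
K' ⊕ ipad = 96 cc 39 06 33; K' ⊕ opad = fc a6 53 6c 59.
m1: inner = H(96 cc 39 06 33 6b) = 02 3d; tag = H(fc a6 53 6c 59 02 3d) = e514
m2: inner = H(96 cc 39 06 33 38) = 02 0a; tag = H(fc a6 53 6c 59 02 0a) = b214 ← matches
m3: inner = H(96 cc 39 06 33 ca) = 02 9c; tag = H(fc a6 53 6c 59 02 9c) = 4414

2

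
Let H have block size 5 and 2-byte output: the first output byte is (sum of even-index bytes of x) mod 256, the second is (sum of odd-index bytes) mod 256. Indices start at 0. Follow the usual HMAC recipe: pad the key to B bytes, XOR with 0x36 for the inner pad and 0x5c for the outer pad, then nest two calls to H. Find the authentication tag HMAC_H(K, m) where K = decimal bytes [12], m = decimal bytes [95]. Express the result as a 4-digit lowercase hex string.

d35e

Key decimal bytes [12] = 0c is 1 byte ≤ B = 5; zero-pad to 5 bytes: K' = 0c 00 00 00 00.
K' ⊕ ipad = 3a 36 36 36 36.  K' ⊕ opad = 50 5c 5c 5c 5c.
Inner input = (K'⊕ipad) ∥ m = 3a 36 36 36 36 ∥ 5f.
Inner hash: even-index sum = 166 mod 256 = 166; odd-index sum = 203 mod 256 = 203 → a6 cb.
Outer input = (K'⊕opad) ∥ inner = 50 5c 5c 5c 5c ∥ a6 cb.
Outer hash (tag): even-index sum = 467 mod 256 = 211; odd-index sum = 350 mod 256 = 94 → d3 5e.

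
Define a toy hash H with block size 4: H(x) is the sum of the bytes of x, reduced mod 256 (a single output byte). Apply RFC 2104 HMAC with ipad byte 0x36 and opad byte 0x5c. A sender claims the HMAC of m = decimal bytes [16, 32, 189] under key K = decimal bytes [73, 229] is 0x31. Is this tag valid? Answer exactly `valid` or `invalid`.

valid

Key decimal bytes [73, 229] = 49 e5 is 2 bytes ≤ B = 4; zero-pad to 4 bytes: K' = 49 e5 00 00.
K' ⊕ ipad = 7f d3 36 36; K' ⊕ opad = 15 b9 5c 5c.
Inner hash: sum = 127+211+54+54+16+32+189 = 683; mod 256 = 171 → ab.
Outer hash (recomputed tag): sum = 21+185+92+92+171 = 561; mod 256 = 49 → 31.
Recomputed tag = 31; claimed = 31 → match.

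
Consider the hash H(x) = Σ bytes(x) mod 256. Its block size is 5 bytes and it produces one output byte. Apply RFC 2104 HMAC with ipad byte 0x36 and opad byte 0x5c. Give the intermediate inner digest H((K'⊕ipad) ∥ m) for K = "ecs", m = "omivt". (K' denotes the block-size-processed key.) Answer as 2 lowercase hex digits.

88

Key "ecs" = 65 63 73 is 3 bytes ≤ B = 5; zero-pad to 5 bytes: K' = 65 63 73 00 00.
K' ⊕ ipad = 53 55 45 36 36.
Inner input = 53 55 45 36 36 ∥ 6f 6d 69 76 74.
Inner hash: sum = 83+85+69+54+54+111+109+105+118+116 = 904; mod 256 = 136 → 88.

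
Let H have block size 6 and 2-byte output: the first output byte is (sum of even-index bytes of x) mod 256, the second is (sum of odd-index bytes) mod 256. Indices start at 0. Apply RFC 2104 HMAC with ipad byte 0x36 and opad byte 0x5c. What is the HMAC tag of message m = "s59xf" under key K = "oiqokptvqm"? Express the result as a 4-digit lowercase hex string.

a865

Key "oiqokptvqm" = 6f 69 71 6f 6b 70 74 76 71 6d is 10 bytes > B = 6, so hash it first: H(key) = 30 2b, then zero-pad to 6 bytes: K' = 30 2b 00 00 00 00.
K' ⊕ ipad = 06 1d 36 36 36 36.  K' ⊕ opad = 6c 77 5c 5c 5c 5c.
Inner input = (K'⊕ipad) ∥ m = 06 1d 36 36 36 36 ∥ 73 35 39 78 66.
Inner hash: even-index sum = 388 mod 256 = 132; odd-index sum = 310 mod 256 = 54 → 84 36.
Outer input = (K'⊕opad) ∥ inner = 6c 77 5c 5c 5c 5c ∥ 84 36.
Outer hash (tag): even-index sum = 424 mod 256 = 168; odd-index sum = 357 mod 256 = 101 → a8 65.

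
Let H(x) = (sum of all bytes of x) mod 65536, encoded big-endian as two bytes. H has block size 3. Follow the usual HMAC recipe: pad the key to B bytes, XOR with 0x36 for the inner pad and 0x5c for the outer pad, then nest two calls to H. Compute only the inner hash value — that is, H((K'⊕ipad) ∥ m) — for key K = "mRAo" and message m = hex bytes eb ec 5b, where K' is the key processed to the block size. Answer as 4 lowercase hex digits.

02f8

Key "mRAo" = 6d 52 41 6f is 4 bytes > B = 3, so hash it first: H(key) = 01 6f, then zero-pad to 3 bytes: K' = 01 6f 00.
K' ⊕ ipad = 37 59 36.
Inner input = 37 59 36 ∥ eb ec 5b.
Inner hash: sum = 55+89+54+235+236+91 = 760 → 02 f8.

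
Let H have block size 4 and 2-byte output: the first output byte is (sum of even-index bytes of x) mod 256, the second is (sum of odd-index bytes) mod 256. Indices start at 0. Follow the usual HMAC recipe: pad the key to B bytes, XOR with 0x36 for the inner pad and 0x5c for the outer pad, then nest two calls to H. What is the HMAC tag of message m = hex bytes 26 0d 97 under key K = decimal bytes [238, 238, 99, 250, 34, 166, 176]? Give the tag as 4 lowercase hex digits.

e329

Key decimal bytes [238, 238, 99, 250, 34, 166, 176] = ee ee 63 fa 22 a6 b0 is 7 bytes > B = 4, so hash it first: H(key) = 23 8e, then zero-pad to 4 bytes: K' = 23 8e 00 00.
K' ⊕ ipad = 15 b8 36 36.  K' ⊕ opad = 7f d2 5c 5c.
Inner input = (K'⊕ipad) ∥ m = 15 b8 36 36 ∥ 26 0d 97.
Inner hash: even-index sum = 264 mod 256 = 8; odd-index sum = 251 mod 256 = 251 → 08 fb.
Outer input = (K'⊕opad) ∥ inner = 7f d2 5c 5c ∥ 08 fb.
Outer hash (tag): even-index sum = 227 mod 256 = 227; odd-index sum = 553 mod 256 = 41 → e3 29.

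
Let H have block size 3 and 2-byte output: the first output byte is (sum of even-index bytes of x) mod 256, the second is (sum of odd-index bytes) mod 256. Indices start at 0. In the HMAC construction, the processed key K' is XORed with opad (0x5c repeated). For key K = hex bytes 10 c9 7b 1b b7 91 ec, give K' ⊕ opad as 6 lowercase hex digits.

Key hex bytes 10 c9 7b 1b b7 91 ec is 7 bytes > B = 3, so hash it first: H(key) = 2e 75, then zero-pad to 3 bytes: K' = 2e 75 00.
XOR each byte with 0x5c: 2e⊕5c=72, 75⊕5c=29, 00⊕5c=5c.

72295c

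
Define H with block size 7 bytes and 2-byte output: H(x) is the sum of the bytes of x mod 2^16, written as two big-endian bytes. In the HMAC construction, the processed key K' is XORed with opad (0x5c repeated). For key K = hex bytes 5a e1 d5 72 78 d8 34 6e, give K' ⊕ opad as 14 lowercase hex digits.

Key hex bytes 5a e1 d5 72 78 d8 34 6e is 8 bytes > B = 7, so hash it first: H(key) = 04 74, then zero-pad to 7 bytes: K' = 04 74 00 00 00 00 00.
XOR each byte with 0x5c: 04⊕5c=58, 74⊕5c=28, 00⊕5c=5c, 00⊕5c=5c, 00⊕5c=5c, 00⊕5c=5c, 00⊕5c=5c.

58285c5c5c5c5c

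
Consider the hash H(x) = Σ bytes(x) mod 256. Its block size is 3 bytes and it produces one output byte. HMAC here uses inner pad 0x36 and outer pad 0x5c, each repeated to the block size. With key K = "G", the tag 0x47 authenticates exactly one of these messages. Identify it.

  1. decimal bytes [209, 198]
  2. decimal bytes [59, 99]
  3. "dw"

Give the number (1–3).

1

Key "G" = 47 is 1 byte ≤ B = 3; zero-pad to 3 bytes: K' = 47 00 00.
K' ⊕ ipad = 71 36 36; K' ⊕ opad = 1b 5c 5c.
m1: inner = H(71 36 36 d1 c6) = 74; tag = H(1b 5c 5c 74) = 47 ← matches
m2: inner = H(71 36 36 3b 63) = 7b; tag = H(1b 5c 5c 7b) = 4e
m3: inner = H(71 36 36 64 77) = b8; tag = H(1b 5c 5c b8) = 8b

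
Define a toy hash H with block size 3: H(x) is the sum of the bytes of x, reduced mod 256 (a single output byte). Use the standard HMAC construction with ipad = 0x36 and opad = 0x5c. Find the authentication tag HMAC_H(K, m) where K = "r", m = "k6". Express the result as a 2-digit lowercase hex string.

Key "r" = 72 is 1 byte ≤ B = 3; zero-pad to 3 bytes: K' = 72 00 00.
K' ⊕ ipad = 44 36 36.  K' ⊕ opad = 2e 5c 5c.
Inner input = (K'⊕ipad) ∥ m = 44 36 36 ∥ 6b 36.
Inner hash: sum = 68+54+54+107+54 = 337; mod 256 = 81 → 51.
Outer input = (K'⊕opad) ∥ inner = 2e 5c 5c ∥ 51.
Outer hash (tag): sum = 46+92+92+81 = 311; mod 256 = 55 → 37.

37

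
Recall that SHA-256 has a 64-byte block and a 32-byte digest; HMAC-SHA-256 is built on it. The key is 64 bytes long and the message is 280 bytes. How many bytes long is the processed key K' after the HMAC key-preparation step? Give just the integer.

64

Key is 64 ≤ 64 bytes, zero-padded: |K'| = 64.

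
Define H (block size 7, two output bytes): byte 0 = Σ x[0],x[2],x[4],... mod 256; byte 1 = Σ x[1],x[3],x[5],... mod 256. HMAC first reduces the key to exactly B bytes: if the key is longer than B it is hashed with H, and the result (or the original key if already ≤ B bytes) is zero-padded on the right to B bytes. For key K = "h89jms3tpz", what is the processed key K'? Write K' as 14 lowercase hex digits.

b1030000000000

|K| = 10 > B = 7, so first hash the key.
H(K): even-index sum = 433 mod 256 = 177; odd-index sum = 515 mod 256 = 3 → b1 03.
Zero-pad H(K) = b1 03 to 7 bytes: K' = b1 03 00 00 00 00 00.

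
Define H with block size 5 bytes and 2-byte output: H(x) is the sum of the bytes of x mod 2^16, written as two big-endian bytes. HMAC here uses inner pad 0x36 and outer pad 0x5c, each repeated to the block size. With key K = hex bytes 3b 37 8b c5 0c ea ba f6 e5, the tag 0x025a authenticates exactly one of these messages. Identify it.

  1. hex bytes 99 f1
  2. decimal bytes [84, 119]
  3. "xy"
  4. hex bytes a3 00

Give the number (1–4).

Key hex bytes 3b 37 8b c5 0c ea ba f6 e5 is 9 bytes > B = 5, so hash it first: H(key) = 05 4d, then zero-pad to 5 bytes: K' = 05 4d 00 00 00.
K' ⊕ ipad = 33 7b 36 36 36; K' ⊕ opad = 59 11 5c 5c 5c.
m1: inner = H(33 7b 36 36 36 99 f1) = 02 da; tag = H(59 11 5c 5c 5c 02 da) = 025a ← matches
m2: inner = H(33 7b 36 36 36 54 77) = 02 1b; tag = H(59 11 5c 5c 5c 02 1b) = 019b
m3: inner = H(33 7b 36 36 36 78 79) = 02 41; tag = H(59 11 5c 5c 5c 02 41) = 01c1
m4: inner = H(33 7b 36 36 36 a3 00) = 01 f3; tag = H(59 11 5c 5c 5c 01 f3) = 0272

1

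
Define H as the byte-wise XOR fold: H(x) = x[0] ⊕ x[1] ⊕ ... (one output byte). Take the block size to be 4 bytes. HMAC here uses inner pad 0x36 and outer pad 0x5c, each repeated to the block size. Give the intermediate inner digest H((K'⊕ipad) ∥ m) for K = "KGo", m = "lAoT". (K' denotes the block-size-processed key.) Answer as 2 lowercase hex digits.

75

Key "KGo" = 4b 47 6f is 3 bytes ≤ B = 4; zero-pad to 4 bytes: K' = 4b 47 6f 00.
K' ⊕ ipad = 7d 71 59 36.
Inner input = 7d 71 59 36 ∥ 6c 41 6f 54.
Inner hash: XOR 7d⊕71⊕59⊕36⊕6c⊕41⊕6f⊕54 = 75.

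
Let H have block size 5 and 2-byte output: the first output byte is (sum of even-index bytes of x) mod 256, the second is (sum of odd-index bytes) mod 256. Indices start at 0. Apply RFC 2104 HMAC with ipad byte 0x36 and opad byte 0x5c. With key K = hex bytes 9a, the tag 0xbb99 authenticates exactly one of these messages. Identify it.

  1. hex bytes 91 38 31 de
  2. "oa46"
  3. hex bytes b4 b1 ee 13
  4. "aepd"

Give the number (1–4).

4

Key hex bytes 9a is 1 byte ≤ B = 5; zero-pad to 5 bytes: K' = 9a 00 00 00 00.
K' ⊕ ipad = ac 36 36 36 36; K' ⊕ opad = c6 5c 5c 5c 5c.
m1: inner = H(ac 36 36 36 36 91 38 31 de) = 2e 2e; tag = H(c6 5c 5c 5c 5c 2e 2e) = ace6
m2: inner = H(ac 36 36 36 36 6f 61 34 36) = af 0f; tag = H(c6 5c 5c 5c 5c af 0f) = 8d67
m3: inner = H(ac 36 36 36 36 b4 b1 ee 13) = dc 0e; tag = H(c6 5c 5c 5c 5c dc 0e) = 8c94
m4: inner = H(ac 36 36 36 36 61 65 70 64) = e1 3d; tag = H(c6 5c 5c 5c 5c e1 3d) = bb99 ← matches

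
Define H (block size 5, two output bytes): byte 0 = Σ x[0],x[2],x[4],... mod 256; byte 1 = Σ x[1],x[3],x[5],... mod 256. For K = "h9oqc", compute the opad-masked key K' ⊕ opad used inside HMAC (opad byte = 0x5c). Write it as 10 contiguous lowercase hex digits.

Key "h9oqc" = 68 39 6f 71 63 is exactly B = 5 bytes: K' = 68 39 6f 71 63.
XOR each byte with 0x5c: 68⊕5c=34, 39⊕5c=65, 6f⊕5c=33, 71⊕5c=2d, 63⊕5c=3f.

3465332d3f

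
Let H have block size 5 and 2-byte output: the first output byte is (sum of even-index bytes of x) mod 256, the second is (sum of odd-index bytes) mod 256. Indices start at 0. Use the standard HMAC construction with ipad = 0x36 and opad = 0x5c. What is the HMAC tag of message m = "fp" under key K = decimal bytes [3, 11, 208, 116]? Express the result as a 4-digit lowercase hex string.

Key decimal bytes [3, 11, 208, 116] = 03 0b d0 74 is 4 bytes ≤ B = 5; zero-pad to 5 bytes: K' = 03 0b d0 74 00.
K' ⊕ ipad = 35 3d e6 42 36.  K' ⊕ opad = 5f 57 8c 28 5c.
Inner input = (K'⊕ipad) ∥ m = 35 3d e6 42 36 ∥ 66 70.
Inner hash: even-index sum = 449 mod 256 = 193; odd-index sum = 229 mod 256 = 229 → c1 e5.
Outer input = (K'⊕opad) ∥ inner = 5f 57 8c 28 5c ∥ c1 e5.
Outer hash (tag): even-index sum = 556 mod 256 = 44; odd-index sum = 320 mod 256 = 64 → 2c 40.

2c40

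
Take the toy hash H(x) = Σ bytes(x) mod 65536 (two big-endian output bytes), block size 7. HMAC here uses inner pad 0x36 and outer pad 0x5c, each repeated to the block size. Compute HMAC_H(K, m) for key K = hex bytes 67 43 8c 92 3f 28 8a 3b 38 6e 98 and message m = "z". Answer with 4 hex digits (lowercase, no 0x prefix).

Key hex bytes 67 43 8c 92 3f 28 8a 3b 38 6e 98 is 11 bytes > B = 7, so hash it first: H(key) = 04 32, then zero-pad to 7 bytes: K' = 04 32 00 00 00 00 00.
K' ⊕ ipad = 32 04 36 36 36 36 36.  K' ⊕ opad = 58 6e 5c 5c 5c 5c 5c.
Inner input = (K'⊕ipad) ∥ m = 32 04 36 36 36 36 36 ∥ 7a.
Inner hash: sum = 50+4+54+54+54+54+54+122 = 446 → 01 be.
Outer input = (K'⊕opad) ∥ inner = 58 6e 5c 5c 5c 5c 5c ∥ 01 be.
Outer hash (tag): sum = 88+110+92+92+92+92+92+1+190 = 849 → 03 51.

0351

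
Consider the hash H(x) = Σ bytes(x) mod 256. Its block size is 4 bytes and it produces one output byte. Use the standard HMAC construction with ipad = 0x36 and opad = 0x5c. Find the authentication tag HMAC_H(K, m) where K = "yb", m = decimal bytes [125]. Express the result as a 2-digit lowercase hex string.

a7

Key "yb" = 79 62 is 2 bytes ≤ B = 4; zero-pad to 4 bytes: K' = 79 62 00 00.
K' ⊕ ipad = 4f 54 36 36.  K' ⊕ opad = 25 3e 5c 5c.
Inner input = (K'⊕ipad) ∥ m = 4f 54 36 36 ∥ 7d.
Inner hash: sum = 79+84+54+54+125 = 396; mod 256 = 140 → 8c.
Outer input = (K'⊕opad) ∥ inner = 25 3e 5c 5c ∥ 8c.
Outer hash (tag): sum = 37+62+92+92+140 = 423; mod 256 = 167 → a7.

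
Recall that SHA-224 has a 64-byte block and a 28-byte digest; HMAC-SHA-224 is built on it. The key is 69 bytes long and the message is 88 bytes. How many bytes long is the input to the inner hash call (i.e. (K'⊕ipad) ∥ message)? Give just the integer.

152

Key is 69 > 64 bytes, so it is hashed to 28 bytes then zero-padded to 64: |K'| = 64.
Inner input = (K'⊕ipad) ∥ m → 64 + 88 = 152 bytes.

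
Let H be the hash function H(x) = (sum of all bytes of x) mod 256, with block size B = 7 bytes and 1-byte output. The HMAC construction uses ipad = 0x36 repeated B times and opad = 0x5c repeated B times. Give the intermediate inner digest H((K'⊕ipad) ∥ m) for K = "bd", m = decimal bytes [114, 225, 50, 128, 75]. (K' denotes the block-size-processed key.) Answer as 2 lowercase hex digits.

Key "bd" = 62 64 is 2 bytes ≤ B = 7; zero-pad to 7 bytes: K' = 62 64 00 00 00 00 00.
K' ⊕ ipad = 54 52 36 36 36 36 36.
Inner input = 54 52 36 36 36 36 36 ∥ 72 e1 32 80 4b.
Inner hash: sum = 84+82+54+54+54+54+54+114+225+50+128+75 = 1028; mod 256 = 4 → 04.

04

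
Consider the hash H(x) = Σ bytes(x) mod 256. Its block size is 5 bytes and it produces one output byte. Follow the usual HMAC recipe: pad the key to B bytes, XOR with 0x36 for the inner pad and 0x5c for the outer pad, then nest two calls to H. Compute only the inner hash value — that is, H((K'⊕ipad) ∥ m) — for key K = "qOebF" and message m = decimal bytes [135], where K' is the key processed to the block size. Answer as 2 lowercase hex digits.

Key "qOebF" = 71 4f 65 62 46 is exactly B = 5 bytes: K' = 71 4f 65 62 46.
K' ⊕ ipad = 47 79 53 54 70.
Inner input = 47 79 53 54 70 ∥ 87.
Inner hash: sum = 71+121+83+84+112+135 = 606; mod 256 = 94 → 5e.

5e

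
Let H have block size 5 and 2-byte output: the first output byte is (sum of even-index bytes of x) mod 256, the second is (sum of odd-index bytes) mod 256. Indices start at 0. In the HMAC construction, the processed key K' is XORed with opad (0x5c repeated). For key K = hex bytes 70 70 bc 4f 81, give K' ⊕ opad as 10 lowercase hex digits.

Key hex bytes 70 70 bc 4f 81 is exactly B = 5 bytes: K' = 70 70 bc 4f 81.
XOR each byte with 0x5c: 70⊕5c=2c, 70⊕5c=2c, bc⊕5c=e0, 4f⊕5c=13, 81⊕5c=dd.

2c2ce013dd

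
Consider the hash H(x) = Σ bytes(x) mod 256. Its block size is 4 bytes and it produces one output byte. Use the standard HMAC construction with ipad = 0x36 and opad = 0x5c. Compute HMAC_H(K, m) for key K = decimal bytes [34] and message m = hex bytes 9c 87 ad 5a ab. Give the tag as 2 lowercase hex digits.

Key decimal bytes [34] = 22 is 1 byte ≤ B = 4; zero-pad to 4 bytes: K' = 22 00 00 00.
K' ⊕ ipad = 14 36 36 36.  K' ⊕ opad = 7e 5c 5c 5c.
Inner input = (K'⊕ipad) ∥ m = 14 36 36 36 ∥ 9c 87 ad 5a ab.
Inner hash: sum = 20+54+54+54+156+135+173+90+171 = 907; mod 256 = 139 → 8b.
Outer input = (K'⊕opad) ∥ inner = 7e 5c 5c 5c ∥ 8b.
Outer hash (tag): sum = 126+92+92+92+139 = 541; mod 256 = 29 → 1d.

1d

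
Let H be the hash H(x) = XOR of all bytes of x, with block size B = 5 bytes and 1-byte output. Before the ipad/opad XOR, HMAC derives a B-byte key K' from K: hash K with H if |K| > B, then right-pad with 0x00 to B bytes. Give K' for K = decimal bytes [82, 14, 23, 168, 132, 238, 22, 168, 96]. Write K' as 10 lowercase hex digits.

|K| = 9 > B = 5, so first hash the key.
H(K): XOR 52⊕0e⊕17⊕a8⊕84⊕ee⊕16⊕a8⊕60 = 57.
Zero-pad H(K) = 57 to 5 bytes: K' = 57 00 00 00 00.

5700000000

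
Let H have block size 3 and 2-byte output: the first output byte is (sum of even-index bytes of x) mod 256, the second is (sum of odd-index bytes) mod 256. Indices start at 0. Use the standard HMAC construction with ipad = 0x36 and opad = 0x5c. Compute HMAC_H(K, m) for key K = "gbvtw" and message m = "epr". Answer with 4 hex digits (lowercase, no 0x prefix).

1b92

Key "gbvtw" = 67 62 76 74 77 is 5 bytes > B = 3, so hash it first: H(key) = 54 d6, then zero-pad to 3 bytes: K' = 54 d6 00.
K' ⊕ ipad = 62 e0 36.  K' ⊕ opad = 08 8a 5c.
Inner input = (K'⊕ipad) ∥ m = 62 e0 36 ∥ 65 70 72.
Inner hash: even-index sum = 264 mod 256 = 8; odd-index sum = 439 mod 256 = 183 → 08 b7.
Outer input = (K'⊕opad) ∥ inner = 08 8a 5c ∥ 08 b7.
Outer hash (tag): even-index sum = 283 mod 256 = 27; odd-index sum = 146 mod 256 = 146 → 1b 92.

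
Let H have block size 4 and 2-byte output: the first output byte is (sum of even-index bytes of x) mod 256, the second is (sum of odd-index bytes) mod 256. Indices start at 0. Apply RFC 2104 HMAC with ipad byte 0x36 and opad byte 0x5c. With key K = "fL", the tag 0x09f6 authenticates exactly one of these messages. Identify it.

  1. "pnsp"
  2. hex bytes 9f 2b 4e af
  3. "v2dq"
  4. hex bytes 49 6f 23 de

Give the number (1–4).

2

Key "fL" = 66 4c is 2 bytes ≤ B = 4; zero-pad to 4 bytes: K' = 66 4c 00 00.
K' ⊕ ipad = 50 7a 36 36; K' ⊕ opad = 3a 10 5c 5c.
m1: inner = H(50 7a 36 36 70 6e 73 70) = 69 8e; tag = H(3a 10 5c 5c 69 8e) = fffa
m2: inner = H(50 7a 36 36 9f 2b 4e af) = 73 8a; tag = H(3a 10 5c 5c 73 8a) = 09f6 ← matches
m3: inner = H(50 7a 36 36 76 32 64 71) = 60 53; tag = H(3a 10 5c 5c 60 53) = f6bf
m4: inner = H(50 7a 36 36 49 6f 23 de) = f2 fd; tag = H(3a 10 5c 5c f2 fd) = 8869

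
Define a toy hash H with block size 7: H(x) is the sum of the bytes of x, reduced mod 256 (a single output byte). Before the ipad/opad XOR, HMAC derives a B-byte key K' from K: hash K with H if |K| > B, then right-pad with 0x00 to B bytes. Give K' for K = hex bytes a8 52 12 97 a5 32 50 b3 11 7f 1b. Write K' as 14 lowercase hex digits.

|K| = 11 > B = 7, so first hash the key.
H(K): sum = 168+82+18+151+165+50+80+179+17+127+27 = 1064; mod 256 = 40 → 28.
Zero-pad H(K) = 28 to 7 bytes: K' = 28 00 00 00 00 00 00.

28000000000000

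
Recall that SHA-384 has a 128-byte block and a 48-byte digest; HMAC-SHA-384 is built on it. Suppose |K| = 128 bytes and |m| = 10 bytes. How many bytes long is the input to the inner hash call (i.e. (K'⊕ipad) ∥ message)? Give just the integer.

138

Key is 128 ≤ 128 bytes, zero-padded: |K'| = 128.
Inner input = (K'⊕ipad) ∥ m → 128 + 10 = 138 bytes.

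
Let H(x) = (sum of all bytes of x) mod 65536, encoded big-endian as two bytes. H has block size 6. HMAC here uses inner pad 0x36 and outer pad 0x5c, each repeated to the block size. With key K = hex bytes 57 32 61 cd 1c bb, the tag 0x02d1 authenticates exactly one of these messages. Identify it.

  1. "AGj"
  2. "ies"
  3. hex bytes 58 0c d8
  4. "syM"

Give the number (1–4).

1

Key hex bytes 57 32 61 cd 1c bb is exactly B = 6 bytes: K' = 57 32 61 cd 1c bb.
K' ⊕ ipad = 61 04 57 fb 2a 8d; K' ⊕ opad = 0b 6e 3d 91 40 e7.
m1: inner = H(61 04 57 fb 2a 8d 41 47 6a) = 03 60; tag = H(0b 6e 3d 91 40 e7 03 60) = 02d1 ← matches
m2: inner = H(61 04 57 fb 2a 8d 69 65 73) = 03 af; tag = H(0b 6e 3d 91 40 e7 03 af) = 0320
m3: inner = H(61 04 57 fb 2a 8d 58 0c d8) = 03 aa; tag = H(0b 6e 3d 91 40 e7 03 aa) = 031b
m4: inner = H(61 04 57 fb 2a 8d 73 79 4d) = 03 a7; tag = H(0b 6e 3d 91 40 e7 03 a7) = 0318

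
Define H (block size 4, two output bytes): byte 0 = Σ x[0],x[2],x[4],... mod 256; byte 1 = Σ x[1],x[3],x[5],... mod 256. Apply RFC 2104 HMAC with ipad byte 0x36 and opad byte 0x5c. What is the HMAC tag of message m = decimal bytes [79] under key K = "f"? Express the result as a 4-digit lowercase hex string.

6b24

Key "f" = 66 is 1 byte ≤ B = 4; zero-pad to 4 bytes: K' = 66 00 00 00.
K' ⊕ ipad = 50 36 36 36.  K' ⊕ opad = 3a 5c 5c 5c.
Inner input = (K'⊕ipad) ∥ m = 50 36 36 36 ∥ 4f.
Inner hash: even-index sum = 213 mod 256 = 213; odd-index sum = 108 mod 256 = 108 → d5 6c.
Outer input = (K'⊕opad) ∥ inner = 3a 5c 5c 5c ∥ d5 6c.
Outer hash (tag): even-index sum = 363 mod 256 = 107; odd-index sum = 292 mod 256 = 36 → 6b 24.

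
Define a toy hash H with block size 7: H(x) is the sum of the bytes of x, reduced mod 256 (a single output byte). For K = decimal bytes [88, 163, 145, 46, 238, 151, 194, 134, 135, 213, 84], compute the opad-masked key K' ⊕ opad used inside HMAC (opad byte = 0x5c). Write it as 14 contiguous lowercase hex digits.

6b5c5c5c5c5c5c

Key decimal bytes [88, 163, 145, 46, 238, 151, 194, 134, 135, 213, 84] = 58 a3 91 2e ee 97 c2 86 87 d5 54 is 11 bytes > B = 7, so hash it first: H(key) = 37, then zero-pad to 7 bytes: K' = 37 00 00 00 00 00 00.
XOR each byte with 0x5c: 37⊕5c=6b, 00⊕5c=5c, 00⊕5c=5c, 00⊕5c=5c, 00⊕5c=5c, 00⊕5c=5c, 00⊕5c=5c.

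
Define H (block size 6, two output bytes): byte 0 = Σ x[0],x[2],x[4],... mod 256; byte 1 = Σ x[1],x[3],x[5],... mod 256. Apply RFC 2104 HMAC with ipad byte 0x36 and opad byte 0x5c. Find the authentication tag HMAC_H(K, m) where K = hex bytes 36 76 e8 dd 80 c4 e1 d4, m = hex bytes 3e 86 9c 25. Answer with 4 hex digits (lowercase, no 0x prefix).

6a63

Key hex bytes 36 76 e8 dd 80 c4 e1 d4 is 8 bytes > B = 6, so hash it first: H(key) = 7f eb, then zero-pad to 6 bytes: K' = 7f eb 00 00 00 00.
K' ⊕ ipad = 49 dd 36 36 36 36.  K' ⊕ opad = 23 b7 5c 5c 5c 5c.
Inner input = (K'⊕ipad) ∥ m = 49 dd 36 36 36 36 ∥ 3e 86 9c 25.
Inner hash: even-index sum = 399 mod 256 = 143; odd-index sum = 500 mod 256 = 244 → 8f f4.
Outer input = (K'⊕opad) ∥ inner = 23 b7 5c 5c 5c 5c ∥ 8f f4.
Outer hash (tag): even-index sum = 362 mod 256 = 106; odd-index sum = 611 mod 256 = 99 → 6a 63.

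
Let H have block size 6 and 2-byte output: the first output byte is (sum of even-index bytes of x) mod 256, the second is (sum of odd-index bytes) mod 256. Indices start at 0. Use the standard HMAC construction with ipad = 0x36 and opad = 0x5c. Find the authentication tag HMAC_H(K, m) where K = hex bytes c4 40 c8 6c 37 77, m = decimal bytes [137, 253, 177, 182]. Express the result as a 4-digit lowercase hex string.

c23b

Key hex bytes c4 40 c8 6c 37 77 is exactly B = 6 bytes: K' = c4 40 c8 6c 37 77.
K' ⊕ ipad = f2 76 fe 5a 01 41.  K' ⊕ opad = 98 1c 94 30 6b 2b.
Inner input = (K'⊕ipad) ∥ m = f2 76 fe 5a 01 41 ∥ 89 fd b1 b6.
Inner hash: even-index sum = 811 mod 256 = 43; odd-index sum = 708 mod 256 = 196 → 2b c4.
Outer input = (K'⊕opad) ∥ inner = 98 1c 94 30 6b 2b ∥ 2b c4.
Outer hash (tag): even-index sum = 450 mod 256 = 194; odd-index sum = 315 mod 256 = 59 → c2 3b.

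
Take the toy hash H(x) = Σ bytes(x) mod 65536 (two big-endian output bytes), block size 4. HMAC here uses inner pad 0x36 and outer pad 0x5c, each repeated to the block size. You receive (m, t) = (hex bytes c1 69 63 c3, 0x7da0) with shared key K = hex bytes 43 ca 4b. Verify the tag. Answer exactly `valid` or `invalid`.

Key hex bytes 43 ca 4b is 3 bytes ≤ B = 4; zero-pad to 4 bytes: K' = 43 ca 4b 00.
K' ⊕ ipad = 75 fc 7d 36; K' ⊕ opad = 1f 96 17 5c.
Inner hash: sum = 117+252+125+54+193+105+99+195 = 1140 → 04 74.
Outer hash (recomputed tag): sum = 31+150+23+92+4+116 = 416 → 01 a0.
Recomputed tag = 01a0; claimed = 7da0 → mismatch.

invalid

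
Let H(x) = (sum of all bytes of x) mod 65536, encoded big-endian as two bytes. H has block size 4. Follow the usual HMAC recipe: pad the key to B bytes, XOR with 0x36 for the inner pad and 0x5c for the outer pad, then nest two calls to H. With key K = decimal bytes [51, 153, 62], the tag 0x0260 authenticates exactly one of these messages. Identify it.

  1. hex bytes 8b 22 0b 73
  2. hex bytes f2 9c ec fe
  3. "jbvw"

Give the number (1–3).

2

Key decimal bytes [51, 153, 62] = 33 99 3e is 3 bytes ≤ B = 4; zero-pad to 4 bytes: K' = 33 99 3e 00.
K' ⊕ ipad = 05 af 08 36; K' ⊕ opad = 6f c5 62 5c.
m1: inner = H(05 af 08 36 8b 22 0b 73) = 02 1d; tag = H(6f c5 62 5c 02 1d) = 0211
m2: inner = H(05 af 08 36 f2 9c ec fe) = 04 6a; tag = H(6f c5 62 5c 04 6a) = 0260 ← matches
m3: inner = H(05 af 08 36 6a 62 76 77) = 02 ab; tag = H(6f c5 62 5c 02 ab) = 029f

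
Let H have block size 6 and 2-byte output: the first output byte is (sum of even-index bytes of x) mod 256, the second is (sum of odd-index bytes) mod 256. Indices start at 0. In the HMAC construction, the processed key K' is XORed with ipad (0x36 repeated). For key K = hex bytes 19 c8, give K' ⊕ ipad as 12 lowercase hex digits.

2ffe36363636

Key hex bytes 19 c8 is 2 bytes ≤ B = 6; zero-pad to 6 bytes: K' = 19 c8 00 00 00 00.
XOR each byte with 0x36: 19⊕36=2f, c8⊕36=fe, 00⊕36=36, 00⊕36=36, 00⊕36=36, 00⊕36=36.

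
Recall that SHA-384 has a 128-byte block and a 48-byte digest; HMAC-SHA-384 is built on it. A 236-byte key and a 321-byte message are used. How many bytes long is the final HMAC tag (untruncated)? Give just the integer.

48

The tag is one SHA-384 digest: 48 bytes.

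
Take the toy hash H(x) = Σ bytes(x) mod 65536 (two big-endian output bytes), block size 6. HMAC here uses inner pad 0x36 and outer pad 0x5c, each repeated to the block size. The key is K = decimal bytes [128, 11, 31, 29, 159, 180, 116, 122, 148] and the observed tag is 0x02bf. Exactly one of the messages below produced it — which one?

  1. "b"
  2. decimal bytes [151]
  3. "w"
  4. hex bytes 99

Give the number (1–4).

3

Key decimal bytes [128, 11, 31, 29, 159, 180, 116, 122, 148] = 80 0b 1f 1d 9f b4 74 7a 94 is 9 bytes > B = 6, so hash it first: H(key) = 03 9c, then zero-pad to 6 bytes: K' = 03 9c 00 00 00 00.
K' ⊕ ipad = 35 aa 36 36 36 36; K' ⊕ opad = 5f c0 5c 5c 5c 5c.
m1: inner = H(35 aa 36 36 36 36 62) = 02 19; tag = H(5f c0 5c 5c 5c 5c 02 19) = 02aa
m2: inner = H(35 aa 36 36 36 36 97) = 02 4e; tag = H(5f c0 5c 5c 5c 5c 02 4e) = 02df
m3: inner = H(35 aa 36 36 36 36 77) = 02 2e; tag = H(5f c0 5c 5c 5c 5c 02 2e) = 02bf ← matches
m4: inner = H(35 aa 36 36 36 36 99) = 02 50; tag = H(5f c0 5c 5c 5c 5c 02 50) = 02e1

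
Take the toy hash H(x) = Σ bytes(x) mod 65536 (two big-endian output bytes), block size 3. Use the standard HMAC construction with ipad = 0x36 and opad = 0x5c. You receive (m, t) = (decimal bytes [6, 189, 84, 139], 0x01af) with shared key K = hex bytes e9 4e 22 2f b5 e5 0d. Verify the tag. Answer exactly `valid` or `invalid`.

Key hex bytes e9 4e 22 2f b5 e5 0d is 7 bytes > B = 3, so hash it first: H(key) = 03 2f, then zero-pad to 3 bytes: K' = 03 2f 00.
K' ⊕ ipad = 35 19 36; K' ⊕ opad = 5f 73 5c.
Inner hash: sum = 53+25+54+6+189+84+139 = 550 → 02 26.
Outer hash (recomputed tag): sum = 95+115+92+2+38 = 342 → 01 56.
Recomputed tag = 0156; claimed = 01af → mismatch.

invalid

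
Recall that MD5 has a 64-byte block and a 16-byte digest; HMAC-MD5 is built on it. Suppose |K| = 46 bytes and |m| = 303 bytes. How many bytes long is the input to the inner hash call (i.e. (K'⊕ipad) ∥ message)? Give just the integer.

Key is 46 ≤ 64 bytes, zero-padded: |K'| = 64.
Inner input = (K'⊕ipad) ∥ m → 64 + 303 = 367 bytes.

367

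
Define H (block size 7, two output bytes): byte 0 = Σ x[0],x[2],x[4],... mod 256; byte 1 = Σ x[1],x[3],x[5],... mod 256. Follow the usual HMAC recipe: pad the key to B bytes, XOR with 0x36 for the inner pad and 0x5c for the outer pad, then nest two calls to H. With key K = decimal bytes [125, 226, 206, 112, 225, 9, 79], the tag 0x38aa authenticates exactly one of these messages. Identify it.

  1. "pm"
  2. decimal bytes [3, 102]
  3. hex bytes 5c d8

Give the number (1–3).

Key decimal bytes [125, 226, 206, 112, 225, 9, 79] = 7d e2 ce 70 e1 09 4f is exactly B = 7 bytes: K' = 7d e2 ce 70 e1 09 4f.
K' ⊕ ipad = 4b d4 f8 46 d7 3f 79; K' ⊕ opad = 21 be 92 2c bd 55 13.
m1: inner = H(4b d4 f8 46 d7 3f 79 70 6d) = 00 c9; tag = H(21 be 92 2c bd 55 13 00 c9) = 4c3f
m2: inner = H(4b d4 f8 46 d7 3f 79 03 66) = f9 5c; tag = H(21 be 92 2c bd 55 13 f9 5c) = df38
m3: inner = H(4b d4 f8 46 d7 3f 79 5c d8) = 6b b5; tag = H(21 be 92 2c bd 55 13 6b b5) = 38aa ← matches

3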